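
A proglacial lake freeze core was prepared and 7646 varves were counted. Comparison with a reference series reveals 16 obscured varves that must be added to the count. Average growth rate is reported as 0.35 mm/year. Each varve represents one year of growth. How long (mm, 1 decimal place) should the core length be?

2681.7 mm

Correcting the raw count gives 7646 + 16 = 7662 true varves.
7662 years at 0.35 mm/year gives 0.35 × 7662 = 2681.7 mm.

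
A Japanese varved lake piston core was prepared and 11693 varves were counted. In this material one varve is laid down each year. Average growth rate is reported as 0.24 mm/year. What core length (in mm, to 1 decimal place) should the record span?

2806.3 mm

The record spans 11693 years at 0.24 mm per year.
11693 years at 0.24 mm/year gives 0.24 × 11693 = 2806.3 mm.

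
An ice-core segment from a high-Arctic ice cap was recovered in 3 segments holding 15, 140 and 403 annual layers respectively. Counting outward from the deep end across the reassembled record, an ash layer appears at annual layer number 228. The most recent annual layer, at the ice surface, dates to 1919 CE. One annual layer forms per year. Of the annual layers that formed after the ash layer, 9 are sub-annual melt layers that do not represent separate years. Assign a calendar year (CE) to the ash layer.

Total annual layers = 15 + 140 + 403 = 558.
558 − 228 = 330 annual layers lie beyond the ash layer toward the ice surface.
Excluding 9 false annual layers: 330 − 9 = 321.
1919 − 321 = 1598 CE.

1598 CE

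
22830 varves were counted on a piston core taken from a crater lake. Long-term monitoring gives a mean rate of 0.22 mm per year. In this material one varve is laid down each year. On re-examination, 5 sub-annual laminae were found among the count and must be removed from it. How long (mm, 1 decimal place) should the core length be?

Adjusted count: 22830 − 5 = 22825 varves.
Length ≈ 0.22 × 22825 = 5021.5 mm.

5021.5 mm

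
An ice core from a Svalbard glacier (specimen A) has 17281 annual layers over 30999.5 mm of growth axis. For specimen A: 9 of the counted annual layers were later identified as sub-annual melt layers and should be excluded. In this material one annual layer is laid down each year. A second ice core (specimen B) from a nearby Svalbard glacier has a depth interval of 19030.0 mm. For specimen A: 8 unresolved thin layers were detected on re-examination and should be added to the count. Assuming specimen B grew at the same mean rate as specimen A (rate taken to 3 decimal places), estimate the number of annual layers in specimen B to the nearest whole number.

10608 annual layers

Specimen A: true annual layer count = 17281 − 9 + 8 = 17280.
A: Mean rate = 30999.5 mm / 17280 years ≈ 1.794 mm/year.
For B, 19030.0 / 1.794 = 10607.58 years ≈ 10608 annual layers.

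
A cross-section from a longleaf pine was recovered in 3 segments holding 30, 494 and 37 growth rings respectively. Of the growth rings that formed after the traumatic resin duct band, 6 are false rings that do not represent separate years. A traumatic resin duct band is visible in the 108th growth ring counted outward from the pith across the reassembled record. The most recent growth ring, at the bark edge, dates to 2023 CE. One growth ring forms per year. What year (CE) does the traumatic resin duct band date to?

1576 CE

Total growth rings = 30 + 494 + 37 = 561.
Between growth ring 108 and the bark edge there are 561 − 108 = 453 growth rings.
Excluding 6 false growth rings: 453 − 6 = 447.
Counting back 447 years from 2023 CE places the traumatic resin duct band in 2023 − 447 = 1576 CE.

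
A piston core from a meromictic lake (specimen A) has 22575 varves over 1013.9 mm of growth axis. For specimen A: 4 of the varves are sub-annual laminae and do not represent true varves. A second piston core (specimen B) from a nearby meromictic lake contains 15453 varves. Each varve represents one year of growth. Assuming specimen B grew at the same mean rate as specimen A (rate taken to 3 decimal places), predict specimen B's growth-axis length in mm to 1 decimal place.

Specimen A: true varve count = 22575 − 4 = 22571.
A: Mean rate = 1013.9 mm / 22571 years ≈ 0.045 mm/yr.
Length of B = 0.045 × 15453 = 695.4 mm.

695.4 mm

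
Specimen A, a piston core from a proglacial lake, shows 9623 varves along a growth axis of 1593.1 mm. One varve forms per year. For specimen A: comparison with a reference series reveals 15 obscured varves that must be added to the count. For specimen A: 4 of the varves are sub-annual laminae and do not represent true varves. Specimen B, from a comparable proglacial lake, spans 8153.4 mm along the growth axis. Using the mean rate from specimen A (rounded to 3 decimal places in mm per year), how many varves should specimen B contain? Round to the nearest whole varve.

Specimen A: correcting the raw count gives 9623 − 4 + 15 = 9634 true varves.
A: Mean rate = 1593.1 mm / 9634 years ≈ 0.165 mm/yr.
Specimen B: 8153.4 mm / 0.165 mm per year = 49414.55 years ≈ 49415 varves.

49415 varves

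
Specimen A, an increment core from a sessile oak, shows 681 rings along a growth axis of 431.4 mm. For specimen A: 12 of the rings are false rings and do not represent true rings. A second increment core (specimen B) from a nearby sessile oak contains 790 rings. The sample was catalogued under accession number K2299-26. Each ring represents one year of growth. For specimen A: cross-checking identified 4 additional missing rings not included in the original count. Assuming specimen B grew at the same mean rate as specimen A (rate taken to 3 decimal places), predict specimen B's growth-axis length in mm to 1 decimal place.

Specimen A: correcting the raw count gives 681 − 12 + 4 = 673 true rings.
A: Extension rate ≈ 431.4 / 673 = 0.641 mm/year.
Length of B = 0.641 × 790 = 506.4 mm.

506.4 mm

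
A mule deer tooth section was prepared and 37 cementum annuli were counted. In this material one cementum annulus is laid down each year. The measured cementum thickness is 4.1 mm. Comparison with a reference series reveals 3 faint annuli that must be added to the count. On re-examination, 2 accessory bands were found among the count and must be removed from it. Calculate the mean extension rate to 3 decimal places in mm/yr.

Adjusted count: 37 − 2 + 3 = 38 cementum annuli.
Extension rate ≈ 4.1 / 38 = 0.108 mm/yr.

0.108 mm/yr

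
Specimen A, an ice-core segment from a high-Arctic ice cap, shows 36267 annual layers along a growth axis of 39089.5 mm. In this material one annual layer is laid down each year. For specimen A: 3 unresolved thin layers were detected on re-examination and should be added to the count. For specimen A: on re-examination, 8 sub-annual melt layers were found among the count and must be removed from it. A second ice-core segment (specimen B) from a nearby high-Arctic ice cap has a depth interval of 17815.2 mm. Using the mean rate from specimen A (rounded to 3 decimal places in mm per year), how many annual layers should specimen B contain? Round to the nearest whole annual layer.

16526 annual layers

Specimen A: correcting the raw count gives 36267 − 8 + 3 = 36262 true annual layers.
A: Mean rate = 39089.5 mm / 36262 years ≈ 1.078 mm/year.
B spans 17815.2 / 1.078 = 16526.16 years ≈ 16526 annual layers.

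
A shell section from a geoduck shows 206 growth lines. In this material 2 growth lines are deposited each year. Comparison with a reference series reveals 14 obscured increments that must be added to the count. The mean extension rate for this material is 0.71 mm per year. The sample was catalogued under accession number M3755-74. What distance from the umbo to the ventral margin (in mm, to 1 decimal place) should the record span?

78.1 mm

True growth line count = 206 + 14 = 220.
With 2 growth lines per year, 220 / 2 = 110 years.
Length ≈ 0.71 × 110 = 78.1 mm.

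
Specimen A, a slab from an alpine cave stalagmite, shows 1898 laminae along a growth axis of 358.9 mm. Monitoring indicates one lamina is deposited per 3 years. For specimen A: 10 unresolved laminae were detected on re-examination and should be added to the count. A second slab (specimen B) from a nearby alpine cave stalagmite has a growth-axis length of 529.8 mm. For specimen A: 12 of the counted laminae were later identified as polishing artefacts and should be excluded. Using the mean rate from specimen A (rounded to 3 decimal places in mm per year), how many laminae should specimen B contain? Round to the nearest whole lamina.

Specimen A: adjusted count: 1898 − 12 + 10 = 1896 laminae.
Specimen A: at 3 years per lamina, 1896 × 3 = 5688 years.
A: Mean rate = 358.9 mm / 5688 years ≈ 0.063 mm/year.
Specimen B: 529.8 mm / 0.063 mm per year = 8409.52 years; at 3 years per lamina that is 8409.52 / 3 ≈ 2803 laminae.

2803 laminae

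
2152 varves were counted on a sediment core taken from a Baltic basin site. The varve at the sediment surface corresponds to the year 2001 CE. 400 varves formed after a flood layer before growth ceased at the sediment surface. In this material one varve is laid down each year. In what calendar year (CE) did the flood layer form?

1601 CE

400 varves post-date the flood layer.
2001 − 400 = 1601 CE.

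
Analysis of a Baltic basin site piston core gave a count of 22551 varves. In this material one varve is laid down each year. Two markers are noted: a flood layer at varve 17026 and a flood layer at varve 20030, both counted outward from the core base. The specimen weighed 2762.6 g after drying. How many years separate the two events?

3004 years

20030 − 17026 = 3004 varves lie between the two events.
That is 3004 years at one varve per year.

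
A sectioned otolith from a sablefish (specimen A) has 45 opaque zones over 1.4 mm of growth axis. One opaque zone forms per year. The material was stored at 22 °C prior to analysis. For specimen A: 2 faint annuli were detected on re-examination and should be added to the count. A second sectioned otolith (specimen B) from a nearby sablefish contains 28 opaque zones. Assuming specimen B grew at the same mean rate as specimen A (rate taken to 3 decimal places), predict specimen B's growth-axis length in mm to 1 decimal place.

0.8 mm

Specimen A: true opaque zone count = 45 + 2 = 47.
A: Extension rate ≈ 1.4 / 47 = 0.030 mm/year.
Length of B = 0.030 × 28 = 0.8 mm.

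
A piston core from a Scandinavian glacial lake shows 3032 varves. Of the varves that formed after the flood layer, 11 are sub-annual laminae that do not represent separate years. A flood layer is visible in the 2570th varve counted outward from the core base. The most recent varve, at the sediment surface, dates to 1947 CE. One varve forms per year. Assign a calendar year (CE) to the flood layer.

The flood layer sits at varve 2570 from the core base, so 3032 − 2570 = 462 varves formed after it.
Excluding 11 false varves: 462 − 11 = 451.
Counting back 451 years from 1947 CE places the flood layer in 1947 − 451 = 1496 CE.

1496 CE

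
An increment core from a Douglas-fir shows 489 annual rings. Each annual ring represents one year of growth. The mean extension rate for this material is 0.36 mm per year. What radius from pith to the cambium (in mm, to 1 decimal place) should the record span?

176.0 mm

The record spans 489 years at 0.36 mm per year.
Length ≈ 0.36 × 489 = 176.0 mm.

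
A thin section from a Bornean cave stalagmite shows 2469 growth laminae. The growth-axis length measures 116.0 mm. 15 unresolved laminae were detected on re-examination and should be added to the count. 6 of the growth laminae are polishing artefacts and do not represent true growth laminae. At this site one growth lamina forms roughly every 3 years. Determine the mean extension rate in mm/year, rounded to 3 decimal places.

Adjusted count: 2469 − 6 + 15 = 2478 growth laminae.
2478 growth laminae at 3 years each span 2478 × 3 = 7434 years.
Mean rate = 116.0 mm / 7434 years ≈ 0.016 mm/year.

0.016 mm/year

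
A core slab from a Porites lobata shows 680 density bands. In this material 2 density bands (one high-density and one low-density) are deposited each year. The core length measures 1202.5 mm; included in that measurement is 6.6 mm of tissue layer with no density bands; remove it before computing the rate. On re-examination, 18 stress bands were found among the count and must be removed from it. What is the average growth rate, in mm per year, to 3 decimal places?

Adjusted count: 680 − 18 = 662 density bands.
Dividing by 2 density bands per year: 662 / 2 = 331 years.
Removing the 6.6 mm offcut leaves 1202.5 − 6.6 = 1195.9 mm.
Extension rate ≈ 1195.9 / 331 = 3.613 mm per year.

3.613 mm per year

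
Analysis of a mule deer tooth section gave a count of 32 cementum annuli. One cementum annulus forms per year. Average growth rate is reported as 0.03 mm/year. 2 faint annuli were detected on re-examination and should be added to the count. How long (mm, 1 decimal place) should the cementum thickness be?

Adjusted count: 32 + 2 = 34 cementum annuli.
34 years at 0.03 mm/year gives 0.03 × 34 = 1.0 mm.

1.0 mm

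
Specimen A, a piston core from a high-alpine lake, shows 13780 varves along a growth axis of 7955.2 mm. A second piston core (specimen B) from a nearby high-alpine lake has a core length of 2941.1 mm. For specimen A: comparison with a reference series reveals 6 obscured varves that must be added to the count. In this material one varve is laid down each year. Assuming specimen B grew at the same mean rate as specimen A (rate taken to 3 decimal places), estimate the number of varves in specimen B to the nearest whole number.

Specimen A: after corrections the count is 13780 + 6 = 13786 varves.
A: 7955.2 mm over 13786 years gives 7955.2 / 13786 ≈ 0.577 mm/year.
For B, 2941.1 / 0.577 = 5097.23 years ≈ 5097 varves.

5097 varves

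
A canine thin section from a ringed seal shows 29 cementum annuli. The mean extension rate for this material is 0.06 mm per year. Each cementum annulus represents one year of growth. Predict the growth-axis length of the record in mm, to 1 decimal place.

1.7 mm

The record spans 29 years at 0.06 mm per year.
29 years at 0.06 mm/year gives 0.06 × 29 = 1.7 mm.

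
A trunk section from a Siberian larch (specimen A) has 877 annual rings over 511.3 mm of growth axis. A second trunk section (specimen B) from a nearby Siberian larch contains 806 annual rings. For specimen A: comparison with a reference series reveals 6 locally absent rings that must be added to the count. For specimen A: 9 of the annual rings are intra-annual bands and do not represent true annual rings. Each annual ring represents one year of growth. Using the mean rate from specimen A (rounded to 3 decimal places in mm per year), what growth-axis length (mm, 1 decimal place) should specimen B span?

471.5 mm

Specimen A: after corrections the count is 877 − 9 + 6 = 874 annual rings.
A: Mean rate = 511.3 mm / 874 years ≈ 0.585 mm/yr.
B's length ≈ 0.585 × 806 = 471.5 mm.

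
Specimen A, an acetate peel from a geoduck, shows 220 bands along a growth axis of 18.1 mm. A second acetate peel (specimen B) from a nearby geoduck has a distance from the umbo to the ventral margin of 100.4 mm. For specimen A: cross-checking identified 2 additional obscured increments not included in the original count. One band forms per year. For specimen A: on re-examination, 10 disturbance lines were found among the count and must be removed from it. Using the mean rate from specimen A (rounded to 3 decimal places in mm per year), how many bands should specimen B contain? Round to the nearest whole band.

Specimen A: true band count = 220 − 10 + 2 = 212.
A: Extension rate ≈ 18.1 / 212 = 0.085 mm/yr.
B spans 100.4 / 0.085 = 1181.18 years ≈ 1181 bands.

1181 bands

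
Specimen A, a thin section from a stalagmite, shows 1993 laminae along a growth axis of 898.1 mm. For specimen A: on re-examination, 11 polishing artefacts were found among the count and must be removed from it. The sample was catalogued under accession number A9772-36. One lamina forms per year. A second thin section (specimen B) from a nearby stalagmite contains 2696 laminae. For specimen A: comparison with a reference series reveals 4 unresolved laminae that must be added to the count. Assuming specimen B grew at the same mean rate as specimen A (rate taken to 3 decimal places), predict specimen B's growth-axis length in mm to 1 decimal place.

1218.6 mm

Specimen A: true lamina count = 1993 − 11 + 4 = 1986.
A: 898.1 mm over 1986 years gives 898.1 / 1986 ≈ 0.452 mm/year.
B's length ≈ 0.452 × 2696 = 1218.6 mm.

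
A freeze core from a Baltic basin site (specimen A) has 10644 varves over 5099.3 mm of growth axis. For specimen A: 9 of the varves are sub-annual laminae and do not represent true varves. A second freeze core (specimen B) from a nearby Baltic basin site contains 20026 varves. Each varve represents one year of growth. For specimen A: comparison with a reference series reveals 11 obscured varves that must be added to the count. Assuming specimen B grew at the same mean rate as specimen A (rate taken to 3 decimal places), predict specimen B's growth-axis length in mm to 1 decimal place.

Specimen A: true varve count = 10644 − 9 + 11 = 10646.
A: Mean rate = 5099.3 mm / 10646 years ≈ 0.479 mm/yr.
B's length ≈ 0.479 × 20026 = 9592.5 mm.

9592.5 mm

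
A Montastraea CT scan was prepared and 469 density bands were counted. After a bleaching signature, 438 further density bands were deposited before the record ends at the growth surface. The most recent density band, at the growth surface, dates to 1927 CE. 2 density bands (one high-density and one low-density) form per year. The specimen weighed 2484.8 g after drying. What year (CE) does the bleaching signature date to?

1708 CE

There are 438 density bands younger than the bleaching signature.
438 density bands at 2 per year is 438 / 2 = 219 years.
The density band at the growth surface is 1927 CE, so the bleaching signature dates to 1927 − 219 = 1708 CE.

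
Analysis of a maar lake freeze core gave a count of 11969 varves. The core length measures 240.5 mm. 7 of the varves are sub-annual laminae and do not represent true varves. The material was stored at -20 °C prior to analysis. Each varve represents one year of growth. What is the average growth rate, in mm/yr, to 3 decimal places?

0.020 mm/yr

After corrections the count is 11969 − 7 = 11962 varves.
Extension rate ≈ 240.5 / 11962 = 0.020 mm/yr.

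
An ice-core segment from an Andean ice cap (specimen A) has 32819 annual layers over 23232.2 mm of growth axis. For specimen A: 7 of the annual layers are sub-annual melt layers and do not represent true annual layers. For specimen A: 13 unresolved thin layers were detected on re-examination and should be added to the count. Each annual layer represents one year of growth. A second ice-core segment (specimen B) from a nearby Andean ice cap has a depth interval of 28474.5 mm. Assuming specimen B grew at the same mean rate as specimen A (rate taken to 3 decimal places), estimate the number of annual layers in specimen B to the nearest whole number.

40218 annual layers

Specimen A: adjusted count: 32819 − 7 + 13 = 32825 annual layers.
A: Mean rate = 23232.2 mm / 32825 years ≈ 0.708 mm/year.
B spans 28474.5 / 0.708 = 40218.22 years ≈ 40218 annual layers.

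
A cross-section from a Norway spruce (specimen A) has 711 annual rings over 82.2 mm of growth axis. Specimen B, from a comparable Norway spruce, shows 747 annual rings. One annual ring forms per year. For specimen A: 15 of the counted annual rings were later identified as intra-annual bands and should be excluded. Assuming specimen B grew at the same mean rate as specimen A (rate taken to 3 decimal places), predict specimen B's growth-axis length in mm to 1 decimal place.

Specimen A: correcting the raw count gives 711 − 15 = 696 true annual rings.
A: 82.2 mm over 696 years gives 82.2 / 696 ≈ 0.118 mm/year.
B's length ≈ 0.118 × 747 = 88.1 mm.

88.1 mm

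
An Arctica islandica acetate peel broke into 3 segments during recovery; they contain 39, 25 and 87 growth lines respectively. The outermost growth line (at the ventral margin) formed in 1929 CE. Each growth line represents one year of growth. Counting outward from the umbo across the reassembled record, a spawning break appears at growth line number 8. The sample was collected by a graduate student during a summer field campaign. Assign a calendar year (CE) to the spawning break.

Total growth lines = 39 + 25 + 87 = 151.
Between growth line 8 and the ventral margin there are 151 − 8 = 143 growth lines.
The growth line at the ventral margin is 1929 CE, so the spawning break dates to 1929 − 143 = 1786 CE.

1786 CE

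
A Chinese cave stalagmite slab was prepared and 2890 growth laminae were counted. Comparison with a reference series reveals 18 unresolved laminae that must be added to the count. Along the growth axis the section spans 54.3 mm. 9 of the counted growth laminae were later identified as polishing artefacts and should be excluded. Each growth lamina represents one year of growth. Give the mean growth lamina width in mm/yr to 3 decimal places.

Adjusted count: 2890 − 9 + 18 = 2899 growth laminae.
Extension rate ≈ 54.3 / 2899 = 0.019 mm/yr.

0.019 mm/yr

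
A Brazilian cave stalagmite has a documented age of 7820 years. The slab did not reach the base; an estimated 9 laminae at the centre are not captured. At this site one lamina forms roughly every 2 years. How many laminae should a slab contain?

At 2 years per lamina, 7820 / 2 = 3910 laminae are expected.
3910 − 9 missed = 3901 laminae expected in the prepared section.

3901 laminae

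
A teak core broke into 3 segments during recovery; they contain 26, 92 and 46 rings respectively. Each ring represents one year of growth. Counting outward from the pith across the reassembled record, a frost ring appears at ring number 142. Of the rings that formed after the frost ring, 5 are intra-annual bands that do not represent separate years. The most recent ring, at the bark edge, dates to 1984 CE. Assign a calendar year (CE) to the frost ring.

Total rings = 26 + 92 + 46 = 164.
The frost ring sits at ring 142 from the pith, so 164 − 142 = 22 rings formed after it.
Removing the 5 false rings leaves 22 − 5 = 17 true rings beyond the frost ring.
1984 − 17 = 1967 CE.

1967 CE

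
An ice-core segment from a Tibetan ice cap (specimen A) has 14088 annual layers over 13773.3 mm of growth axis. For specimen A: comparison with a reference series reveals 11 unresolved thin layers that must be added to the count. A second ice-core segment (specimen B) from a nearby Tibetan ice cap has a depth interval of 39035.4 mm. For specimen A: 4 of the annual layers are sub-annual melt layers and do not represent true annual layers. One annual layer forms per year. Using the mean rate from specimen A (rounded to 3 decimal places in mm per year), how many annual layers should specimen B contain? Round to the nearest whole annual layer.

39954 annual layers

Specimen A: correcting the raw count gives 14088 − 4 + 11 = 14095 true annual layers.
A: 13773.3 mm over 14095 years gives 13773.3 / 14095 ≈ 0.977 mm/yr.
Specimen B: 39035.4 mm / 0.977 mm per year = 39954.35 years ≈ 39954 annual layers.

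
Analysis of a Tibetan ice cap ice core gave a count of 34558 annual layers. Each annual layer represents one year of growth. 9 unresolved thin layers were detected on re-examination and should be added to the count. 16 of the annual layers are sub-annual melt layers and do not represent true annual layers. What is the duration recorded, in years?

34551 yr

After corrections the count is 34558 − 16 + 9 = 34551 annual layers.
With a one-to-one annual layer periodicity this is 34551 years.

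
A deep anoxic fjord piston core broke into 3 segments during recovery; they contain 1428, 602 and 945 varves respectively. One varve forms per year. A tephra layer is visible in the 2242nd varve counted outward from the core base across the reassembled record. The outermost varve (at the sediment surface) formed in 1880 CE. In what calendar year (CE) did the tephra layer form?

1147 CE

Total varves = 1428 + 602 + 945 = 2975.
The tephra layer sits at varve 2242 from the core base, so 2975 − 2242 = 733 varves formed after it.
The varve at the sediment surface is 1880 CE, so the tephra layer dates to 1880 − 733 = 1147 CE.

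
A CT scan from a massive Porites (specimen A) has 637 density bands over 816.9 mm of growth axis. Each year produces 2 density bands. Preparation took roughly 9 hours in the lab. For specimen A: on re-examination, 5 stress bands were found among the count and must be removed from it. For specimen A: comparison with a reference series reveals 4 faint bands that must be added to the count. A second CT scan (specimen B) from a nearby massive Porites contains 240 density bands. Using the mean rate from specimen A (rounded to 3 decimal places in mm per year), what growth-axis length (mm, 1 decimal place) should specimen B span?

Specimen A: true density band count = 637 − 5 + 4 = 636.
Specimen A: 636 density bands at 2 per year is 636 / 2 = 318 years.
A: Extension rate ≈ 816.9 / 318 = 2.569 mm/year.
Specimen B: 240 density bands at 2 per year is 240 / 2 = 120 years. For B, 2.569 mm/year × 120 years = 308.3 mm.

308.3 mm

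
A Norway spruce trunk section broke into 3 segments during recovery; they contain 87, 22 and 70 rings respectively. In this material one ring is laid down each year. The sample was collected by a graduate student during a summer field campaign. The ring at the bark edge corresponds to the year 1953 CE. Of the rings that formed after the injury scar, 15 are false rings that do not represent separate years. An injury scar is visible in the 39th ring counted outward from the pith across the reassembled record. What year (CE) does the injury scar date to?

1828 CE

Total rings = 87 + 22 + 70 = 179.
The injury scar sits at ring 39 from the pith, so 179 − 39 = 140 rings formed after it.
140 − 15 false = 125 true rings after the injury scar.
The ring at the bark edge is 1953 CE, so the injury scar dates to 1953 − 125 = 1828 CE.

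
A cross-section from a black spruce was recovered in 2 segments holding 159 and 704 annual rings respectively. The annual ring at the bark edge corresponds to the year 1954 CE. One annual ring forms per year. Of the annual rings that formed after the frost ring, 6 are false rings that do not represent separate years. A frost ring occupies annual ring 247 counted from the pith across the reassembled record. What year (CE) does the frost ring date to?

Total annual rings = 159 + 704 = 863.
863 − 247 = 616 annual rings lie beyond the frost ring toward the bark edge.
Excluding 6 false annual rings: 616 − 6 = 610.
The annual ring at the bark edge is 1954 CE, so the frost ring dates to 1954 − 610 = 1344 CE.

1344 CE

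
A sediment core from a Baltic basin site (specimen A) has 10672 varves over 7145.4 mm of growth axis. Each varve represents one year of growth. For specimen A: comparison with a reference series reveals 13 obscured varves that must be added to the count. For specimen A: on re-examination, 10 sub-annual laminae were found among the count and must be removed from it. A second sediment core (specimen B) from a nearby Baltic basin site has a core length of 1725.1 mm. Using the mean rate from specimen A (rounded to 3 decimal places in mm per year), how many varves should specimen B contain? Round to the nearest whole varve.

2579 varves

Specimen A: correcting the raw count gives 10672 − 10 + 13 = 10675 true varves.
A: Mean rate = 7145.4 mm / 10675 years ≈ 0.669 mm/yr.
Specimen B: 1725.1 mm / 0.669 mm per year = 2578.62 years ≈ 2579 varves.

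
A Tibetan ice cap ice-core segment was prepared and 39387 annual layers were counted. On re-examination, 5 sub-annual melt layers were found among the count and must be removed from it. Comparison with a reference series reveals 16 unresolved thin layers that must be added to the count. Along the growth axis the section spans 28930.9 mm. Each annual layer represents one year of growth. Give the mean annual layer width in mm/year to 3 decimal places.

0.734 mm/year

After corrections the count is 39387 − 5 + 16 = 39398 annual layers.
28930.9 mm over 39398 years gives 28930.9 / 39398 ≈ 0.734 mm/year.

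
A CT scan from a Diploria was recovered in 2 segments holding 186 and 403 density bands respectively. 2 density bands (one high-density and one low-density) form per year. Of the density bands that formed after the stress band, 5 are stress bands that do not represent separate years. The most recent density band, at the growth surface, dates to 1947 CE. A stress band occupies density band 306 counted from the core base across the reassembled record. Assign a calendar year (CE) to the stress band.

Total density bands = 186 + 403 = 589.
589 − 306 = 283 density bands lie beyond the stress band toward the growth surface.
Removing the 5 false density bands leaves 283 − 5 = 278 true density bands beyond the stress band.
Dividing by 2 density bands per year: 278 / 2 = 139 years.
Counting back 139 years from 1947 CE places the stress band in 1947 − 139 = 1808 CE.

1808 CE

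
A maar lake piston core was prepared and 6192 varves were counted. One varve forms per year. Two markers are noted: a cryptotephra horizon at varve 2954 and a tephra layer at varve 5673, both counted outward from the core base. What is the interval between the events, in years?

2719 years

5673 − 2954 = 2719 varves lie between the two events.
At one varve per year, 2719 years elapsed between them.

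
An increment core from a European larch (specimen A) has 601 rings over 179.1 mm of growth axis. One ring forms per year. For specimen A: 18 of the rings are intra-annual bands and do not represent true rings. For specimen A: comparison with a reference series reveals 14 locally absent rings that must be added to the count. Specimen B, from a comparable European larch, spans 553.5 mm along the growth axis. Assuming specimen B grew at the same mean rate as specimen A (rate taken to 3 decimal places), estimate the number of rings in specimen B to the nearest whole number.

Specimen A: true ring count = 601 − 18 + 14 = 597.
A: 179.1 mm over 597 years gives 179.1 / 597 ≈ 0.300 mm/year.
Specimen B: 553.5 mm / 0.300 mm per year = 1845.00 years ≈ 1845 rings.

1845 rings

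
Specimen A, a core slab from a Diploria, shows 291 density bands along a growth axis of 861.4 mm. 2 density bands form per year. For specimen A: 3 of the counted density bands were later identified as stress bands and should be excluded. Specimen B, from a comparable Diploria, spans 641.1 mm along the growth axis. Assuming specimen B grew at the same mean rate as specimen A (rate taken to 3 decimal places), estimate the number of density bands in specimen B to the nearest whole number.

Specimen A: correcting the raw count gives 291 − 3 = 288 true density bands.
Specimen A: with 2 density bands per year, 288 / 2 = 144 years.
A: 861.4 mm over 144 years gives 861.4 / 144 ≈ 5.982 mm/yr.
B spans 641.1 / 5.982 = 107.17 years; at 2 density bands per year that is 107.17 × 2 ≈ 214 density bands.

214 density bands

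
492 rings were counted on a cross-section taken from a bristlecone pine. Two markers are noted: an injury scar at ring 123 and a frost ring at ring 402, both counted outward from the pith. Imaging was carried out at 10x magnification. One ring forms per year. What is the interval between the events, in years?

279 years

Separation: 402 − 123 = 279 rings.
That is 279 years at one ring per year.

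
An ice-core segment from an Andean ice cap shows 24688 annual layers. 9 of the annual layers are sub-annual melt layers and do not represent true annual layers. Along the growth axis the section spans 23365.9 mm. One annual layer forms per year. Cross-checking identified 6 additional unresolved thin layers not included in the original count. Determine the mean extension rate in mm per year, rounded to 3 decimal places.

0.947 mm per year

Correcting the raw count gives 24688 − 9 + 6 = 24685 true annual layers.
23365.9 mm over 24685 years gives 23365.9 / 24685 ≈ 0.947 mm per year.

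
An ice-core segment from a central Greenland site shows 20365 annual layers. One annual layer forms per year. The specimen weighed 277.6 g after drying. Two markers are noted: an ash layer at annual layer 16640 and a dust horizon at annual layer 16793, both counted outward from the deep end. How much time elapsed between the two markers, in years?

153 years

The two markers are separated by 16793 − 16640 = 153 annual layers.
At one annual layer per year, 153 years elapsed between them.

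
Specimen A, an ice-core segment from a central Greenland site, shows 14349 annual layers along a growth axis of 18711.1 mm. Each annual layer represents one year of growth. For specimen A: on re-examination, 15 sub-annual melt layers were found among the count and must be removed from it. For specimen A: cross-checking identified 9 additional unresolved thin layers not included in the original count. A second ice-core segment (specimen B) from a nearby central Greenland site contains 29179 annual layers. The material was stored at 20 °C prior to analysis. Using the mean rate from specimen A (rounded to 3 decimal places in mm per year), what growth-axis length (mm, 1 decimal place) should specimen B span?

Specimen A: true annual layer count = 14349 − 15 + 9 = 14343.
A: Extension rate ≈ 18711.1 / 14343 = 1.305 mm/year.
For B, 1.305 mm/year × 29179 years = 38078.6 mm.

38078.6 mm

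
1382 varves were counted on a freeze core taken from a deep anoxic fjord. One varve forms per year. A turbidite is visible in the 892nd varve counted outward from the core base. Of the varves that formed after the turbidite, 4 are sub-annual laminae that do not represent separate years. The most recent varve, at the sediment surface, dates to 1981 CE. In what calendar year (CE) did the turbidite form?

1495 CE

The turbidite sits at varve 892 from the core base, so 1382 − 892 = 490 varves formed after it.
Removing the 4 false varves leaves 490 − 4 = 486 true varves beyond the turbidite.
Counting back 486 years from 1981 CE places the turbidite in 1981 − 486 = 1495 CE.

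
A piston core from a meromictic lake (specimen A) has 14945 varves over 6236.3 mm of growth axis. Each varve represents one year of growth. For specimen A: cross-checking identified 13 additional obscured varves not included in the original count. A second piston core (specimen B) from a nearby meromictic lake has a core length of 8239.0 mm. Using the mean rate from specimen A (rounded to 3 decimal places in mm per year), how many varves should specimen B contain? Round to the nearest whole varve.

Specimen A: after corrections the count is 14945 + 13 = 14958 varves.
A: Mean rate = 6236.3 mm / 14958 years ≈ 0.417 mm/yr.
Specimen B: 8239.0 mm / 0.417 mm per year = 19757.79 years ≈ 19758 varves.

19758 varves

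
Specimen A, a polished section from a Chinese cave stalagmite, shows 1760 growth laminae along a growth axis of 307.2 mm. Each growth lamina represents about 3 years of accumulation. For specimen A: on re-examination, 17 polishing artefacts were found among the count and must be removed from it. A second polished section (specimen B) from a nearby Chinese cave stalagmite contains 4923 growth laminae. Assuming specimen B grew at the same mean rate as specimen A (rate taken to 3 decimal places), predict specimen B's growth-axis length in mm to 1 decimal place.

Specimen A: correcting the raw count gives 1760 − 17 = 1743 true growth laminae.
Specimen A: 1743 growth laminae at 3 years each span 1743 × 3 = 5229 years.
A: Extension rate ≈ 307.2 / 5229 = 0.059 mm/yr.
Specimen B: 4923 growth laminae at 3 years each span 4923 × 3 = 14769 years. For B, 0.059 mm/year × 14769 years = 871.4 mm.

871.4 mm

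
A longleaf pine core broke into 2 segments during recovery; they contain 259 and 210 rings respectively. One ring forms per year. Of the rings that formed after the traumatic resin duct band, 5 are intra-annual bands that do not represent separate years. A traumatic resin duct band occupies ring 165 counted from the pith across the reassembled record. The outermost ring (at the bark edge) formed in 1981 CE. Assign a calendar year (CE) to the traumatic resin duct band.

1682 CE

Total rings = 259 + 210 = 469.
469 − 165 = 304 rings lie beyond the traumatic resin duct band toward the bark edge.
Excluding 5 false rings: 304 − 5 = 299.
Counting back 299 years from 1981 CE places the traumatic resin duct band in 1981 − 299 = 1682 CE.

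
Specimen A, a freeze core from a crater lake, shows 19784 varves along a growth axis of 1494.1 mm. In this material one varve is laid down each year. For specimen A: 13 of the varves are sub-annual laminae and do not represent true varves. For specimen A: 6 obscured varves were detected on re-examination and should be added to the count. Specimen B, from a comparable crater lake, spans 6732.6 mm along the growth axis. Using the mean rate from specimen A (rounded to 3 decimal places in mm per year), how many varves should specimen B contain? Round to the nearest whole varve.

88587 varves

Specimen A: adjusted count: 19784 − 13 + 6 = 19777 varves.
A: Mean rate = 1494.1 mm / 19777 years ≈ 0.076 mm/yr.
B spans 6732.6 / 0.076 = 88586.84 years ≈ 88587 varves.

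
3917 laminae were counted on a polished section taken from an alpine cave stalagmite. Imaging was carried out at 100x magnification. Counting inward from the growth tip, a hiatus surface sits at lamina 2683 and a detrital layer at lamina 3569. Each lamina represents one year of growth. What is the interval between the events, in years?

Separation: 3569 − 2683 = 886 laminae.
At one lamina per year, 886 years elapsed between them.

886 years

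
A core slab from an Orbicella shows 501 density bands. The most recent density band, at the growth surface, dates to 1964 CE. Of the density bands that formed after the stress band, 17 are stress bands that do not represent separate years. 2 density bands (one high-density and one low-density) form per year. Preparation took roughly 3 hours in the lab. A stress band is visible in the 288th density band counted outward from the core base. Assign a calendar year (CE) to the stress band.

501 − 288 = 213 density bands lie beyond the stress band toward the growth surface.
213 − 17 false = 196 true density bands after the stress band.
Dividing by 2 density bands per year: 196 / 2 = 98 years.
1964 − 98 = 1866 CE.

1866 CE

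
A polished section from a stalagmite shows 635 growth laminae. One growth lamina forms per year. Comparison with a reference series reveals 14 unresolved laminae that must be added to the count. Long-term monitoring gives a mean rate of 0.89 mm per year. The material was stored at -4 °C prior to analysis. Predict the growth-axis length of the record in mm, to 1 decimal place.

Adjusted count: 635 + 14 = 649 growth laminae.
Predicted length = 0.89 mm/year × 649 years = 577.6 mm.

577.6 mm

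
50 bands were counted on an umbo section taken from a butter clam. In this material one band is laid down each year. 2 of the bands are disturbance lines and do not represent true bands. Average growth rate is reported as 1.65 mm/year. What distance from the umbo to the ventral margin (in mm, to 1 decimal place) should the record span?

79.2 mm

True band count = 50 − 2 = 48.
Length ≈ 1.65 × 48 = 79.2 mm.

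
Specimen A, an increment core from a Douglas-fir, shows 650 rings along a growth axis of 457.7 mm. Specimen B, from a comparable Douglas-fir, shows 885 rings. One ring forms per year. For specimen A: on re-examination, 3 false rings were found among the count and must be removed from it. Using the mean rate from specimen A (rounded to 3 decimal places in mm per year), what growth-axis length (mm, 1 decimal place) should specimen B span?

625.7 mm

Specimen A: correcting the raw count gives 650 − 3 = 647 true rings.
A: Mean rate = 457.7 mm / 647 years ≈ 0.707 mm/year.
B's length ≈ 0.707 × 885 = 625.7 mm.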